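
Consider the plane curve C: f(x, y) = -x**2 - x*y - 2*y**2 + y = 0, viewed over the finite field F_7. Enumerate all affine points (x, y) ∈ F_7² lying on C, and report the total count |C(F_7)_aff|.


Affine F_7-points: {(0, 0), (0, 4), (2, 1), (2, 2), (3, 2), (3, 4), (4, 1)}; count = 7.

For each of the 49 pairs (x, y) ∈ F_7², evaluate f(x, y) mod 7. Record the zeros.
  x = 0: [0↦0, 1↦6, 2↦1, 3↦6, 4↦0, 5↦4, 6↦4]  zeros at y ∈ {0, 4}
  x = 1: [0↦6, 1↦4, 2↦5, 3↦2, 4↦2, 5↦5, 6↦4]  zeros at y ∈ ∅
  x = 2: [0↦3, 1↦0, 2↦0, 3↦3, 4↦2, 5↦4, 6↦2]  zeros at y ∈ {1, 2}
  x = 3: [0↦5, 1↦1, 2↦0, 3↦2, 4↦0, 5↦1, 6↦5]  zeros at y ∈ {2, 4}
  x = 4: [0↦5, 1↦0, 2↦5, 3↦6, 4↦3, 5↦3, 6↦6]  zeros at y ∈ {1}
  x = 5: [0↦3, 1↦4, 2↦1, 3↦1, 4↦4, 5↦3, 6↦5]  zeros at y ∈ ∅
  x = 6: [0↦6, 1↦6, 2↦2, 3↦1, 4↦3, 5↦1, 6↦2]  zeros at y ∈ ∅
Collecting zeros: affine points = {(0, 0), (0, 4), (2, 1), (2, 2), (3, 2), (3, 4), (4, 1)}.
Total count |C(F_7)_aff| = 7.


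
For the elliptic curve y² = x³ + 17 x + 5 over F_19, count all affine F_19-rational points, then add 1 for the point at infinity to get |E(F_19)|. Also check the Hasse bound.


Affine points = {(0, 9), (0, 10), (1, 2), (1, 17), (2, 3), (2, 16), (3, 8), (3, 11), (4, 2), (4, 17), (5, 5), (5, 14), (6, 0), (7, 7), (7, 12), (8, 8), (8, 11), (10, 4), (10, 15), (14, 2), (14, 17), (15, 5), (15, 14), (17, 1), (17, 18), (18, 5), (18, 14)}; affine count = 27; |E(F_19)| = 28.

Discriminant check: Δ ∝ 4a³ + 27b² = 4·17³ + 27·5² = 4·4913 + 27·25 ≡ 16 (mod 19). Nonzero ⇒ E is nonsingular.
For each x ∈ F_19, compute rhs = x³ + 17·x + 5 mod 19, then count y ∈ F_19 with y² ≡ rhs.
  x = 0: rhs = 5, matching y values: 9, 10 (2 points).
  x = 1: rhs = 4, matching y values: 2, 17 (2 points).
  x = 2: rhs = 9, matching y values: 3, 16 (2 points).
  x = 3: rhs = 7, matching y values: 8, 11 (2 points).
  x = 4: rhs = 4, matching y values: 2, 17 (2 points).
  x = 5: rhs = 6, matching y values: 5, 14 (2 points).
  x = 6: rhs = 0, matching y values: 0 (1 points).
  x = 7: rhs = 11, matching y values: 7, 12 (2 points).
  x = 8: rhs = 7, matching y values: 8, 11 (2 points).
  x = 9: rhs = 13, matching y values: none (0 points).
  x = 10: rhs = 16, matching y values: 4, 15 (2 points).
  x = 11: rhs = 3, matching y values: none (0 points).
  x = 12: rhs = 18, matching y values: none (0 points).
  x = 13: rhs = 10, matching y values: none (0 points).
  x = 14: rhs = 4, matching y values: 2, 17 (2 points).
  x = 15: rhs = 6, matching y values: 5, 14 (2 points).
  x = 16: rhs = 3, matching y values: none (0 points).
  x = 17: rhs = 1, matching y values: 1, 18 (2 points).
  x = 18: rhs = 6, matching y values: 5, 14 (2 points).
Total affine count: 27.
Full point count |E(F_19)| = 27 + 1 = 28.
Hasse bound: |28 − (19+1)| = |8| = 8 ≤ 2√19 ≈ 8.7178 ✓.


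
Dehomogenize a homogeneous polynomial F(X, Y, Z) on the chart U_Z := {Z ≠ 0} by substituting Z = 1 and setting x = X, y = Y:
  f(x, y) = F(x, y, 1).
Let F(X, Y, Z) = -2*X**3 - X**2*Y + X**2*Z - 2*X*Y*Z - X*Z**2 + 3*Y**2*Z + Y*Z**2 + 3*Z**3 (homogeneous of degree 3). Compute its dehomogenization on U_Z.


f(x, y) = -2*x**3 - x**2*y + x**2 - 2*x*y - x + 3*y**2 + y + 3

On U_Z we set Z = 1. Each monomial c·X^i·Y^j·Z^k in F becomes c·x^i·y^j·1^k = c·x^i·y^j.
Substituting Z = 1: F(X, Y, 1) = -2*x**3 - x**2*y + x**2 - 2*x*y - x + 3*y**2 + y + 3.
Note: deg(f) ≤ deg(F) = 3; strict inequality happens when F is divisible by Z (lost terms).


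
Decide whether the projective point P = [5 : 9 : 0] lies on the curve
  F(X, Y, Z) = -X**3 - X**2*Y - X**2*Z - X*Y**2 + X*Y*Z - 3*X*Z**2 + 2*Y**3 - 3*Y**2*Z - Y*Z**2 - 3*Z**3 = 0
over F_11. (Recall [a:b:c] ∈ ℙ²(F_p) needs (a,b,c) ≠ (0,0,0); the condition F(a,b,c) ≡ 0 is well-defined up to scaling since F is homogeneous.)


F(5,9,0) ≡ 10 (mod 11); P is NOT on the curve.

Evaluate F(5, 9, 0) term-by-term (mod 11).
  -X**3 ↦ -1·125·1·1 = -125
  -X**2*Y ↦ -1·25·9·1 = -225
  -X**2*Z ↦ -1·25·1·0 = 0
  -X*Y**2 ↦ -1·5·81·1 = -405
  X*Y*Z ↦ 1·5·9·0 = 0
  -3*X*Z**2 ↦ -3·5·1·0 = 0
  2*Y**3 ↦ 2·1·729·1 = 1458
  -3*Y**2*Z ↦ -3·1·81·0 = 0
  -Y*Z**2 ↦ -1·1·9·0 = 0
  -3*Z**3 ↦ -3·1·1·0 = 0
Sum: F(5, 9, 0) = (-125) + (-225) + (0) + (-405) + (0) + (0) + (1458) + (0) + (0) + (0) = 703.
Reducing mod 11: 703 ≡ 10 (mod 11).
Since F(a, b, c) ≡ 10 ≠ 0 (mod 11), P does NOT lie on the curve.


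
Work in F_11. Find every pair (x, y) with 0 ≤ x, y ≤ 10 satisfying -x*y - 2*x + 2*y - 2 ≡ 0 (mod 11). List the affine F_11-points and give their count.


Affine F_11-points: {(0, 1), (1, 4), (3, 3), (4, 6), (5, 7), (6, 2), (7, 10), (8, 8), (9, 5), (10, 0)}; count = 10.

For each of the 121 pairs (x, y) ∈ F_11², evaluate f(x, y) mod 11. Record the zeros.
  x = 0: [0↦9, 1↦0, 2↦2, 3↦4, 4↦6, 5↦8, 6↦10, 7↦1, 8↦3, 9↦5, 10↦7]  zeros at y ∈ {1}
  x = 1: [0↦7, 1↦8, 2↦9, 3↦10, 4↦0, 5↦1, 6↦2, 7↦3, 8↦4, 9↦5, 10↦6]  zeros at y ∈ {4}
  x = 2: [0↦5, 1↦5, 2↦5, 3↦5, 4↦5, 5↦5, 6↦5, 7↦5, 8↦5, 9↦5, 10↦5]  zeros at y ∈ ∅
  x = 3: [0↦3, 1↦2, 2↦1, 3↦0, 4↦10, 5↦9, 6↦8, 7↦7, 8↦6, 9↦5, 10↦4]  zeros at y ∈ {3}
  x = 4: [0↦1, 1↦10, 2↦8, 3↦6, 4↦4, 5↦2, 6↦0, 7↦9, 8↦7, 9↦5, 10↦3]  zeros at y ∈ {6}
  x = 5: [0↦10, 1↦7, 2↦4, 3↦1, 4↦9, 5↦6, 6↦3, 7↦0, 8↦8, 9↦5, 10↦2]  zeros at y ∈ {7}
  x = 6: [0↦8, 1↦4, 2↦0, 3↦7, 4↦3, 5↦10, 6↦6, 7↦2, 8↦9, 9↦5, 10↦1]  zeros at y ∈ {2}
  x = 7: [0↦6, 1↦1, 2↦7, 3↦2, 4↦8, 5↦3, 6↦9, 7↦4, 8↦10, 9↦5, 10↦0]  zeros at y ∈ {10}
  x = 8: [0↦4, 1↦9, 2↦3, 3↦8, 4↦2, 5↦7, 6↦1, 7↦6, 8↦0, 9↦5, 10↦10]  zeros at y ∈ {8}
  x = 9: [0↦2, 1↦6, 2↦10, 3↦3, 4↦7, 5↦0, 6↦4, 7↦8, 8↦1, 9↦5, 10↦9]  zeros at y ∈ {5}
  x = 10: [0↦0, 1↦3, 2↦6, 3↦9, 4↦1, 5↦4, 6↦7, 7↦10, 8↦2, 9↦5, 10↦8]  zeros at y ∈ {0}
Collecting zeros: affine points = {(0, 1), (1, 4), (3, 3), (4, 6), (5, 7), (6, 2), (7, 10), (8, 8), (9, 5), (10, 0)}.
Total count |C(F_11)_aff| = 10.


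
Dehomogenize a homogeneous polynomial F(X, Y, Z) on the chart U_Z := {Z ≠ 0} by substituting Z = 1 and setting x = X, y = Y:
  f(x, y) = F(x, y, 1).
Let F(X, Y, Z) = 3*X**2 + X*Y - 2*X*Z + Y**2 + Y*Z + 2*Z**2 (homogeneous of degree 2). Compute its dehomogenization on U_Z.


f(x, y) = 3*x**2 + x*y - 2*x + y**2 + y + 2

On U_Z we set Z = 1. Each monomial c·X^i·Y^j·Z^k in F becomes c·x^i·y^j·1^k = c·x^i·y^j.
Substituting Z = 1: F(X, Y, 1) = 3*x**2 + x*y - 2*x + y**2 + y + 2.
Note: deg(f) ≤ deg(F) = 2; strict inequality happens when F is divisible by Z (lost terms).


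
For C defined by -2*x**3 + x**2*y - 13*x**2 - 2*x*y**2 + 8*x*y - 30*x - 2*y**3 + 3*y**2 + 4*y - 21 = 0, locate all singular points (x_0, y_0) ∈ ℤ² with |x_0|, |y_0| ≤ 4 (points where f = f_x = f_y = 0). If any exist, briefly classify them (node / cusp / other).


Singular points: {(-2, 1)}; classification: cusp.

Compute partial derivatives:
  f_x = -6*x**2 + 2*x*y - 26*x - 2*y**2 + 8*y - 30.
  f_y = x**2 - 4*x*y + 8*x - 6*y**2 + 6*y + 4.
Scan x_0 ∈ {−4, ..., 4}. For each x_0, f_y(x_0, y) is a polynomial in y; find its integer roots y ∈ {−4, ..., 4}, then test f_x and f at those candidates.
  x = -4: f_y(-4, y) = -6*y**2 + 22*y - 12; vanishes at y ∈ {3}. (-4, 3): f_x = -40 ≠ 0.
  x = -3: f_y(-3, y) = -6*y**2 + 18*y - 11; no integer root y with |y| ≤ 4.
  x = -2: f_y(-2, y) = -6*y**2 + 14*y - 8; vanishes at y ∈ {1}. (-2, 1): f_x = 0, f = 0 — SINGULAR.
  x = -1: f_y(-1, y) = -6*y**2 + 10*y - 3; no integer root y with |y| ≤ 4.
  x = 0: f_y(0, y) = -6*y**2 + 6*y + 4; no integer root y with |y| ≤ 4.
  x = 1: f_y(1, y) = -6*y**2 + 2*y + 13; no integer root y with |y| ≤ 4.
  x = 2: f_y(2, y) = -6*y**2 - 2*y + 24; no integer root y with |y| ≤ 4.
  x = 3: f_y(3, y) = -6*y**2 - 6*y + 37; no integer root y with |y| ≤ 4.
  x = 4: f_y(4, y) = -6*y**2 - 10*y + 52; no integer root y with |y| ≤ 4.
Only singular point on the grid: (-2, 1).
Classify: substitute x = -2 + u, y = 1 + v and expand: f = -2*u**3 + u**2*v - 2*u*v**2 - 2*v**3 + v**2.
No constant or linear terms (consistent with a singular point). Quadratic part: v**2. Cubic part: -2*u**3 + u**2*v - 2*u*v**2 - 2*v**3.
The quadratic part v**2 is a perfect square, so there is a single (double) tangent line v = 0, i.e. y = 1. Restricting the cubic part to that line (v = 0) leaves -2*u**3 ≠ 0, so f is not divisible by v and the branch is v² ≈ 2*u**3 to lowest order — this is a cusp.
Classification: cusp.


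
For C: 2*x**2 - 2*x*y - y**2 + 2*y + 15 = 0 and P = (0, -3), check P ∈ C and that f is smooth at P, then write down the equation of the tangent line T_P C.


Tangent line at P: 6*x + 8*y + 24 = 0.

Step 1: f(0, -3) = 0, so P lies on C.
Step 2: partial derivatives
  f_x(x, y) = 4*x - 2*y, f_y(x, y) = -2*x - 2*y + 2.
  f_x(P) = 6, f_y(P) = 8 (gradient nonzero, so P is smooth).
Step 3: tangent line at P: 6·(x − 0) + 8·(y − -3) = 0.
Expanding: 6*x + 8*y + 24 = 0.


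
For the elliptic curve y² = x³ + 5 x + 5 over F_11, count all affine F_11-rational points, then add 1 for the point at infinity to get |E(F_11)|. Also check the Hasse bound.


Affine points = {(0, 4), (0, 7), (1, 0), (2, 1), (2, 10), (3, 5), (3, 6), (4, 1), (4, 10), (5, 1), (5, 10), (6, 3), (6, 8), (7, 3), (7, 8), (9, 3), (9, 8)}; affine count = 17; |E(F_11)| = 18.

Discriminant check: Δ ∝ 4a³ + 27b² = 4·5³ + 27·5² = 4·125 + 27·25 ≡ 9 (mod 11). Nonzero ⇒ E is nonsingular.
For each x ∈ F_11, compute rhs = x³ + 5·x + 5 mod 11, then count y ∈ F_11 with y² ≡ rhs.
  x = 0: rhs = 5, matching y values: 4, 7 (2 points).
  x = 1: rhs = 0, matching y values: 0 (1 points).
  x = 2: rhs = 1, matching y values: 1, 10 (2 points).
  x = 3: rhs = 3, matching y values: 5, 6 (2 points).
  x = 4: rhs = 1, matching y values: 1, 10 (2 points).
  x = 5: rhs = 1, matching y values: 1, 10 (2 points).
  x = 6: rhs = 9, matching y values: 3, 8 (2 points).
  x = 7: rhs = 9, matching y values: 3, 8 (2 points).
  x = 8: rhs = 7, matching y values: none (0 points).
  x = 9: rhs = 9, matching y values: 3, 8 (2 points).
  x = 10: rhs = 10, matching y values: none (0 points).
Total affine count: 17.
Full point count |E(F_11)| = 17 + 1 = 18.
Hasse bound: |18 − (11+1)| = |6| = 6 ≤ 2√11 ≈ 6.6332 ✓.


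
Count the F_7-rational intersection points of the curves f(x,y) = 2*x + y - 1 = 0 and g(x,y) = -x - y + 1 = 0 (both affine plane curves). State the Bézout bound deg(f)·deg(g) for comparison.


Common zeros: {(0, 1)}; count = 1; Bézout bound = 1.

deg(f) = 1, deg(g) = 1, so Bézout bound = 1.
Scan x ∈ F_7. For each x, list the y ∈ F_7 with f(x, y) ≡ 0 and those with g(x, y) ≡ 0 (mod 7); the common zeros in that column are the intersection.
  x = 0: f ≡ 0 at y ∈ {1}; g ≡ 0 at y ∈ {1}; common: {1}.
  x = 1: f ≡ 0 at y ∈ {6}; g ≡ 0 at y ∈ {0}; common: ∅.
  x = 2: f ≡ 0 at y ∈ {4}; g ≡ 0 at y ∈ {6}; common: ∅.
  x = 3: f ≡ 0 at y ∈ {2}; g ≡ 0 at y ∈ {5}; common: ∅.
  x = 4: f ≡ 0 at y ∈ {0}; g ≡ 0 at y ∈ {4}; common: ∅.
  x = 5: f ≡ 0 at y ∈ {5}; g ≡ 0 at y ∈ {3}; common: ∅.
  x = 6: f ≡ 0 at y ∈ {3}; g ≡ 0 at y ∈ {2}; common: ∅.
Collecting: common zeros = {(0, 1)}, so the count is 1.
Comparison with the Bézout bound: 1 ≤ 1 = deg(f)·deg(g), as expected for curves with no common component (the bound is attained).


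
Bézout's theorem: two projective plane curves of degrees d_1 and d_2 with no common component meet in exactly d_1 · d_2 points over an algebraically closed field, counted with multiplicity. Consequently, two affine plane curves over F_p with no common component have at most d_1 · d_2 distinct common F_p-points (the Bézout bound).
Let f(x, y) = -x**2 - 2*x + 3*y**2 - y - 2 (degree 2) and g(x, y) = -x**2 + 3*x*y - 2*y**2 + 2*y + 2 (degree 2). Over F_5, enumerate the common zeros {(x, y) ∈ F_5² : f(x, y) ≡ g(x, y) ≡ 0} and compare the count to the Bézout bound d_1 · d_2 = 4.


Common zeros: ∅; count = 0; Bézout bound = 4.

deg(f) = 2, deg(g) = 2, so Bézout bound = 4.
Scan x ∈ F_5. For each x, list the y ∈ F_5 with f(x, y) ≡ 0 and those with g(x, y) ≡ 0 (mod 5); the common zeros in that column are the intersection.
  x = 0: f ≡ 0 at y ∈ {1}; g ≡ 0 at y ∈ {3}; common: ∅.
  x = 1: f ≡ 0 at y ∈ {0, 2}; g ≡ 0 at y ∈ ∅; common: ∅.
  x = 2: f ≡ 0 at y ∈ {0, 2}; g ≡ 0 at y ∈ ∅; common: ∅.
  x = 3: f ≡ 0 at y ∈ {1}; g ≡ 0 at y ∈ {4}; common: ∅.
  x = 4: f ≡ 0 at y ∈ ∅; g ≡ 0 at y ∈ {3, 4}; common: ∅.
Collecting: common zeros = ∅, so the count is 0.
Comparison with the Bézout bound: 0 ≤ 4 = deg(f)·deg(g), as expected for curves with no common component (the affine F_5-count falls short of the bound because intersections may lie at infinity, over extension fields, or carry multiplicity).


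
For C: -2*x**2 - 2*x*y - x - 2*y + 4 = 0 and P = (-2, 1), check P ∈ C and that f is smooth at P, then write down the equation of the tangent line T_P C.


Tangent line at P: 5*x + 2*y + 8 = 0.

Step 1: f(-2, 1) = 0, so P lies on C.
Step 2: partial derivatives
  f_x(x, y) = -4*x - 2*y - 1, f_y(x, y) = -2*x - 2.
  f_x(P) = 5, f_y(P) = 2 (gradient nonzero, so P is smooth).
Step 3: tangent line at P: 5·(x − -2) + 2·(y − 1) = 0.
Expanding: 5*x + 2*y + 8 = 0.


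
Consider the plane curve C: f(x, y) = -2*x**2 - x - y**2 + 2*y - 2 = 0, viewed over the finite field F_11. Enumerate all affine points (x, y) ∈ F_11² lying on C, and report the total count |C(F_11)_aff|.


Affine F_11-points: {(2, 1), (3, 1), (6, 4), (6, 9), (7, 3), (7, 10), (9, 3), (9, 10), (10, 4), (10, 9)}; count = 10.

For each of the 121 pairs (x, y) ∈ F_11², evaluate f(x, y) mod 11. Record the zeros.
  x = 0: [0↦9, 1↦10, 2↦9, 3↦6, 4↦1, 5↦5, 6↦7, 7↦7, 8↦5, 9↦1, 10↦6]  zeros at y ∈ ∅
  x = 1: [0↦6, 1↦7, 2↦6, 3↦3, 4↦9, 5↦2, 6↦4, 7↦4, 8↦2, 9↦9, 10↦3]  zeros at y ∈ ∅
  x = 2: [0↦10, 1↦0, 2↦10, 3↦7, 4↦2, 5↦6, 6↦8, 7↦8, 8↦6, 9↦2, 10↦7]  zeros at y ∈ {1}
  x = 3: [0↦10, 1↦0, 2↦10, 3↦7, 4↦2, 5↦6, 6↦8, 7↦8, 8↦6, 9↦2, 10↦7]  zeros at y ∈ {1}
  x = 4: [0↦6, 1↦7, 2↦6, 3↦3, 4↦9, 5↦2, 6↦4, 7↦4, 8↦2, 9↦9, 10↦3]  zeros at y ∈ ∅
  x = 5: [0↦9, 1↦10, 2↦9, 3↦6, 4↦1, 5↦5, 6↦7, 7↦7, 8↦5, 9↦1, 10↦6]  zeros at y ∈ ∅
  x = 6: [0↦8, 1↦9, 2↦8, 3↦5, 4↦0, 5↦4, 6↦6, 7↦6, 8↦4, 9↦0, 10↦5]  zeros at y ∈ {4, 9}
  x = 7: [0↦3, 1↦4, 2↦3, 3↦0, 4↦6, 5↦10, 6↦1, 7↦1, 8↦10, 9↦6, 10↦0]  zeros at y ∈ {3, 10}
  x = 8: [0↦5, 1↦6, 2↦5, 3↦2, 4↦8, 5↦1, 6↦3, 7↦3, 8↦1, 9↦8, 10↦2]  zeros at y ∈ ∅
  x = 9: [0↦3, 1↦4, 2↦3, 3↦0, 4↦6, 5↦10, 6↦1, 7↦1, 8↦10, 9↦6, 10↦0]  zeros at y ∈ {3, 10}
  x = 10: [0↦8, 1↦9, 2↦8, 3↦5, 4↦0, 5↦4, 6↦6, 7↦6, 8↦4, 9↦0, 10↦5]  zeros at y ∈ {4, 9}
Collecting zeros: affine points = {(2, 1), (3, 1), (6, 4), (6, 9), (7, 3), (7, 10), (9, 3), (9, 10), (10, 4), (10, 9)}.
Total count |C(F_11)_aff| = 10.


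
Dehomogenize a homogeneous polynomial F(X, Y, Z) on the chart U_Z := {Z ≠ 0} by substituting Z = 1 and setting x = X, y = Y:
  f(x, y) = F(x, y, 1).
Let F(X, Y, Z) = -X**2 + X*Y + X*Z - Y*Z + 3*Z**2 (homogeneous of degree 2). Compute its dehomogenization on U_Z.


f(x, y) = -x**2 + x*y + x - y + 3

On U_Z we set Z = 1. Each monomial c·X^i·Y^j·Z^k in F becomes c·x^i·y^j·1^k = c·x^i·y^j.
Substituting Z = 1: F(X, Y, 1) = -x**2 + x*y + x - y + 3.
Note: deg(f) ≤ deg(F) = 2; strict inequality happens when F is divisible by Z (lost terms).


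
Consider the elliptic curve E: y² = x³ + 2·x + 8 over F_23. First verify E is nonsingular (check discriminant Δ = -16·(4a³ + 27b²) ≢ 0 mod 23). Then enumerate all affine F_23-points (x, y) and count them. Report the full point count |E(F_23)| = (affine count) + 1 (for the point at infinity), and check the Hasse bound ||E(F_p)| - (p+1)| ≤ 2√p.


Affine points = {(0, 10), (0, 13), (3, 8), (3, 15), (6, 11), (6, 12), (10, 4), (10, 19), (11, 2), (11, 21), (12, 9), (12, 14), (13, 0), (15, 3), (15, 20)}; affine count = 15; |E(F_23)| = 16.

Discriminant check: Δ ∝ 4a³ + 27b² = 4·2³ + 27·8² = 4·8 + 27·64 ≡ 12 (mod 23). Nonzero ⇒ E is nonsingular.
For each x ∈ F_23, compute rhs = x³ + 2·x + 8 mod 23, then count y ∈ F_23 with y² ≡ rhs.
  x = 0: rhs = 8, matching y values: 10, 13 (2 points).
  x = 1: rhs = 11, matching y values: none (0 points).
  x = 2: rhs = 20, matching y values: none (0 points).
  x = 3: rhs = 18, matching y values: 8, 15 (2 points).
  x = 4: rhs = 11, matching y values: none (0 points).
  x = 5: rhs = 5, matching y values: none (0 points).
  x = 6: rhs = 6, matching y values: 11, 12 (2 points).
  x = 7: rhs = 20, matching y values: none (0 points).
  x = 8: rhs = 7, matching y values: none (0 points).
  x = 9: rhs = 19, matching y values: none (0 points).
  x = 10: rhs = 16, matching y values: 4, 19 (2 points).
  x = 11: rhs = 4, matching y values: 2, 21 (2 points).
  x = 12: rhs = 12, matching y values: 9, 14 (2 points).
  x = 13: rhs = 0, matching y values: 0 (1 points).
  x = 14: rhs = 20, matching y values: none (0 points).
  x = 15: rhs = 9, matching y values: 3, 20 (2 points).
  x = 16: rhs = 19, matching y values: none (0 points).
  x = 17: rhs = 10, matching y values: none (0 points).
  x = 18: rhs = 11, matching y values: none (0 points).
  x = 19: rhs = 5, matching y values: none (0 points).
  x = 20: rhs = 21, matching y values: none (0 points).
  x = 21: rhs = 19, matching y values: none (0 points).
  x = 22: rhs = 5, matching y values: none (0 points).
Total affine count: 15.
Full point count |E(F_23)| = 15 + 1 = 16.
Hasse bound: |16 − (23+1)| = |-8| = 8 ≤ 2√23 ≈ 9.5917 ✓.


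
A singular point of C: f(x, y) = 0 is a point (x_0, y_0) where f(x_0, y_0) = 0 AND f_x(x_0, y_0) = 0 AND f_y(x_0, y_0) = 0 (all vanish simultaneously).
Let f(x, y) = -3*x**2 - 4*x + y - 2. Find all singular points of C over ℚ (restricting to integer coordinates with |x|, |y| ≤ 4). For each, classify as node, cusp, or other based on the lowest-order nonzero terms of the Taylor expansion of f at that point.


No singular points in the scanned grid; C is smooth there.

Compute partial derivatives:
  f_x = -6*x - 4.
  f_y = 1.
f_y = 1 is a nonzero constant, so f_y never vanishes: no point (x, y) can satisfy f = f_x = f_y = 0. In particular no (x, y) ∈ {−4, ..., 4}² is singular; the curve is smooth.


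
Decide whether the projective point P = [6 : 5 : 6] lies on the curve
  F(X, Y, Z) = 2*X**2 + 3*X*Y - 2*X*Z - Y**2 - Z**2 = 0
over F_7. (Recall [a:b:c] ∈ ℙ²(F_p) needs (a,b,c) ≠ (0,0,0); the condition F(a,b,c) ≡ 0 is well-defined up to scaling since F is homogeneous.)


F(6,5,6) ≡ 1 (mod 7); P is NOT on the curve.

Evaluate F(6, 5, 6) term-by-term (mod 7).
  2*X**2 ↦ 2·36·1·1 = 72
  3*X*Y ↦ 3·6·5·1 = 90
  -2*X*Z ↦ -2·6·1·6 = -72
  -Y**2 ↦ -1·1·25·1 = -25
  -Z**2 ↦ -1·1·1·36 = -36
Sum: F(6, 5, 6) = (72) + (90) + (-72) + (-25) + (-36) = 29.
Reducing mod 7: 29 ≡ 1 (mod 7).
Since F(a, b, c) ≡ 1 ≠ 0 (mod 7), P does NOT lie on the curve.


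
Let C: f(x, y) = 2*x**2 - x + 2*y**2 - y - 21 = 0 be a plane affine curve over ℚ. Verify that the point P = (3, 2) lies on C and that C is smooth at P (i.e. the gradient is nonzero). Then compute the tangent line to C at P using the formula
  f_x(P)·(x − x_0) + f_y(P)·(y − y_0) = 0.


Tangent line at P: 11*x + 7*y - 47 = 0.

Step 1: f(3, 2) = 0, so P lies on C.
Step 2: partial derivatives
  f_x(x, y) = 4*x - 1, f_y(x, y) = 4*y - 1.
  f_x(P) = 11, f_y(P) = 7 (gradient nonzero, so P is smooth).
Step 3: tangent line at P: 11·(x − 3) + 7·(y − 2) = 0.
Expanding: 11*x + 7*y - 47 = 0.


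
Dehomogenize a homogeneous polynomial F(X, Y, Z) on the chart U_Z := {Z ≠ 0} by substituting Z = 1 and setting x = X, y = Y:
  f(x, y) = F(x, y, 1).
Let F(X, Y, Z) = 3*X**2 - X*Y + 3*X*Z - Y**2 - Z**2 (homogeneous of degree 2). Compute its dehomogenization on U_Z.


f(x, y) = 3*x**2 - x*y + 3*x - y**2 - 1

On U_Z we set Z = 1. Each monomial c·X^i·Y^j·Z^k in F becomes c·x^i·y^j·1^k = c·x^i·y^j.
Substituting Z = 1: F(X, Y, 1) = 3*x**2 - x*y + 3*x - y**2 - 1.
Note: deg(f) ≤ deg(F) = 2; strict inequality happens when F is divisible by Z (lost terms).


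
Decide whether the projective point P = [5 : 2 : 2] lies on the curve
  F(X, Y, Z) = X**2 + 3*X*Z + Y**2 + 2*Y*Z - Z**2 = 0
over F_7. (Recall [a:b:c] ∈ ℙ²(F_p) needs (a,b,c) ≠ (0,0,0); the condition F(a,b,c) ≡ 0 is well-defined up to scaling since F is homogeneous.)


F(5,2,2) ≡ 0 (mod 7); P is on the curve.

Evaluate F(5, 2, 2) term-by-term (mod 7).
  X**2 ↦ 1·25·1·1 = 25
  3*X*Z ↦ 3·5·1·2 = 30
  Y**2 ↦ 1·1·4·1 = 4
  2*Y*Z ↦ 2·1·2·2 = 8
  -Z**2 ↦ -1·1·1·4 = -4
Sum: F(5, 2, 2) = (25) + (30) + (4) + (8) + (-4) = 63.
Reducing mod 7: 63 ≡ 0 (mod 7).
Since F(a, b, c) ≡ 0 (mod 7), P lies on the curve.


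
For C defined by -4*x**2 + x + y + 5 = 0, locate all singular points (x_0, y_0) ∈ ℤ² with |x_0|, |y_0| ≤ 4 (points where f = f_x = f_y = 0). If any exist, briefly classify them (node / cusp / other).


No singular points in the scanned grid; C is smooth there.

Compute partial derivatives:
  f_x = 1 - 8*x.
  f_y = 1.
f_y = 1 is a nonzero constant, so f_y never vanishes: no point (x, y) can satisfy f = f_x = f_y = 0. In particular no (x, y) ∈ {−4, ..., 4}² is singular; the curve is smooth.


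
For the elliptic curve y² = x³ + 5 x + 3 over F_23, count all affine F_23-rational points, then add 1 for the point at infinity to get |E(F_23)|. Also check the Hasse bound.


Affine points = {(0, 7), (0, 16), (1, 3), (1, 20), (4, 8), (4, 15), (7, 6), (7, 17), (8, 7), (8, 16), (9, 8), (9, 15), (10, 8), (10, 15), (11, 3), (11, 20), (15, 7), (15, 16), (16, 4), (16, 19), (21, 10), (21, 13)}; affine count = 22; |E(F_23)| = 23.

Discriminant check: Δ ∝ 4a³ + 27b² = 4·5³ + 27·3² = 4·125 + 27·9 ≡ 7 (mod 23). Nonzero ⇒ E is nonsingular.
For each x ∈ F_23, compute rhs = x³ + 5·x + 3 mod 23, then count y ∈ F_23 with y² ≡ rhs.
  x = 0: rhs = 3, matching y values: 7, 16 (2 points).
  x = 1: rhs = 9, matching y values: 3, 20 (2 points).
  x = 2: rhs = 21, matching y values: none (0 points).
  x = 3: rhs = 22, matching y values: none (0 points).
  x = 4: rhs = 18, matching y values: 8, 15 (2 points).
  x = 5: rhs = 15, matching y values: none (0 points).
  x = 6: rhs = 19, matching y values: none (0 points).
  x = 7: rhs = 13, matching y values: 6, 17 (2 points).
  x = 8: rhs = 3, matching y values: 7, 16 (2 points).
  x = 9: rhs = 18, matching y values: 8, 15 (2 points).
  x = 10: rhs = 18, matching y values: 8, 15 (2 points).
  x = 11: rhs = 9, matching y values: 3, 20 (2 points).
  x = 12: rhs = 20, matching y values: none (0 points).
  x = 13: rhs = 11, matching y values: none (0 points).
  x = 14: rhs = 11, matching y values: none (0 points).
  x = 15: rhs = 3, matching y values: 7, 16 (2 points).
  x = 16: rhs = 16, matching y values: 4, 19 (2 points).
  x = 17: rhs = 10, matching y values: none (0 points).
  x = 18: rhs = 14, matching y values: none (0 points).
  x = 19: rhs = 11, matching y values: none (0 points).
  x = 20: rhs = 7, matching y values: none (0 points).
  x = 21: rhs = 8, matching y values: 10, 13 (2 points).
  x = 22: rhs = 20, matching y values: none (0 points).
Total affine count: 22.
Full point count |E(F_23)| = 22 + 1 = 23.
Hasse bound: |23 − (23+1)| = |-1| = 1 ≤ 2√23 ≈ 9.5917 ✓.


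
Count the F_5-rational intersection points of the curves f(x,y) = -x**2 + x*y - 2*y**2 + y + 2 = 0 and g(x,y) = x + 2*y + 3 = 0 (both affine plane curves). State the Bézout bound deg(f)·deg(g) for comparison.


Common zeros: ∅; count = 0; Bézout bound = 2.

deg(f) = 2, deg(g) = 1, so Bézout bound = 2.
Scan x ∈ F_5. For each x, list the y ∈ F_5 with f(x, y) ≡ 0 and those with g(x, y) ≡ 0 (mod 5); the common zeros in that column are the intersection.
  x = 0: f ≡ 0 at y ∈ ∅; g ≡ 0 at y ∈ {1}; common: ∅.
  x = 1: f ≡ 0 at y ∈ ∅; g ≡ 0 at y ∈ {3}; common: ∅.
  x = 2: f ≡ 0 at y ∈ ∅; g ≡ 0 at y ∈ {0}; common: ∅.
  x = 3: f ≡ 0 at y ∈ {1}; g ≡ 0 at y ∈ {2}; common: ∅.
  x = 4: f ≡ 0 at y ∈ ∅; g ≡ 0 at y ∈ {4}; common: ∅.
Collecting: common zeros = ∅, so the count is 0.
Comparison with the Bézout bound: 0 ≤ 2 = deg(f)·deg(g), as expected for curves with no common component (the affine F_5-count falls short of the bound because intersections may lie at infinity, over extension fields, or carry multiplicity).


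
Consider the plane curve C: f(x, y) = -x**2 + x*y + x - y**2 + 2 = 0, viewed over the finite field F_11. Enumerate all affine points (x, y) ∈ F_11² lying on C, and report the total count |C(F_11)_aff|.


Affine F_11-points: {(1, 2), (1, 10), (2, 0), (2, 2), (3, 6), (3, 8), (4, 6), (4, 9), (6, 8), (6, 9), (10, 0), (10, 10)}; count = 12.

For each of the 121 pairs (x, y) ∈ F_11², evaluate f(x, y) mod 11. Record the zeros.
  x = 0: [0↦2, 1↦1, 2↦9, 3↦4, 4↦8, 5↦10, 6↦10, 7↦8, 8↦4, 9↦9, 10↦1]  zeros at y ∈ ∅
  x = 1: [0↦2, 1↦2, 2↦0, 3↦7, 4↦1, 5↦4, 6↦5, 7↦4, 8↦1, 9↦7, 10↦0]  zeros at y ∈ {2, 10}
  x = 2: [0↦0, 1↦1, 2↦0, 3↦8, 4↦3, 5↦7, 6↦9, 7↦9, 8↦7, 9↦3, 10↦8]  zeros at y ∈ {0, 2}
  x = 3: [0↦7, 1↦9, 2↦9, 3↦7, 4↦3, 5↦8, 6↦0, 7↦1, 8↦0, 9↦8, 10↦3]  zeros at y ∈ {6, 8}
  x = 4: [0↦1, 1↦4, 2↦5, 3↦4, 4↦1, 5↦7, 6↦0, 7↦2, 8↦2, 9↦0, 10↦7]  zeros at y ∈ {6, 9}
  x = 5: [0↦4, 1↦8, 2↦10, 3↦10, 4↦8, 5↦4, 6↦9, 7↦1, 8↦2, 9↦1, 10↦9]  zeros at y ∈ ∅
  x = 6: [0↦5, 1↦10, 2↦2, 3↦3, 4↦2, 5↦10, 6↦5, 7↦9, 8↦0, 9↦0, 10↦9]  zeros at y ∈ {8, 9}
  x = 7: [0↦4, 1↦10, 2↦3, 3↦5, 4↦5, 5↦3, 6↦10, 7↦4, 8↦7, 9↦8, 10↦7]  zeros at y ∈ ∅
  x = 8: [0↦1, 1↦8, 2↦2, 3↦5, 4↦6, 5↦5, 6↦2, 7↦8, 8↦1, 9↦3, 10↦3]  zeros at y ∈ ∅
  x = 9: [0↦7, 1↦4, 2↦10, 3↦3, 4↦5, 5↦5, 6↦3, 7↦10, 8↦4, 9↦7, 10↦8]  zeros at y ∈ ∅
  x = 10: [0↦0, 1↦9, 2↦5, 3↦10, 4↦2, 5↦3, 6↦2, 7↦10, 8↦5, 9↦9, 10↦0]  zeros at y ∈ {0, 10}
Collecting zeros: affine points = {(1, 2), (1, 10), (2, 0), (2, 2), (3, 6), (3, 8), (4, 6), (4, 9), (6, 8), (6, 9), (10, 0), (10, 10)}.
Total count |C(F_11)_aff| = 12.


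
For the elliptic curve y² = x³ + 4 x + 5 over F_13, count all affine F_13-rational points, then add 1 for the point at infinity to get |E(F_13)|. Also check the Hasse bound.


Affine points = {(1, 6), (1, 7), (7, 5), (7, 8), (8, 4), (8, 9), (9, 4), (9, 9), (12, 0)}; affine count = 9; |E(F_13)| = 10.

Discriminant check: Δ ∝ 4a³ + 27b² = 4·4³ + 27·5² = 4·64 + 27·25 ≡ 8 (mod 13). Nonzero ⇒ E is nonsingular.
For each x ∈ F_13, compute rhs = x³ + 4·x + 5 mod 13, then count y ∈ F_13 with y² ≡ rhs.
  x = 0: rhs = 5, matching y values: none (0 points).
  x = 1: rhs = 10, matching y values: 6, 7 (2 points).
  x = 2: rhs = 8, matching y values: none (0 points).
  x = 3: rhs = 5, matching y values: none (0 points).
  x = 4: rhs = 7, matching y values: none (0 points).
  x = 5: rhs = 7, matching y values: none (0 points).
  x = 6: rhs = 11, matching y values: none (0 points).
  x = 7: rhs = 12, matching y values: 5, 8 (2 points).
  x = 8: rhs = 3, matching y values: 4, 9 (2 points).
  x = 9: rhs = 3, matching y values: 4, 9 (2 points).
  x = 10: rhs = 5, matching y values: none (0 points).
  x = 11: rhs = 2, matching y values: none (0 points).
  x = 12: rhs = 0, matching y values: 0 (1 points).
Total affine count: 9.
Full point count |E(F_13)| = 9 + 1 = 10.
Hasse bound: |10 − (13+1)| = |-4| = 4 ≤ 2√13 ≈ 7.2111 ✓.


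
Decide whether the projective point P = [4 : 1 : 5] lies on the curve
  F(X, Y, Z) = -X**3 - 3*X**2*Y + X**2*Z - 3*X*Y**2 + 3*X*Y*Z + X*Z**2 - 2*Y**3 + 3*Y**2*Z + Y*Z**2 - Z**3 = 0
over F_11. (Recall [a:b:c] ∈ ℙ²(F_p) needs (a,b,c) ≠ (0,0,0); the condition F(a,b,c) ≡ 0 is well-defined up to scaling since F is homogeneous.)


F(4,1,5) ≡ 7 (mod 11); P is NOT on the curve.

Evaluate F(4, 1, 5) term-by-term (mod 11).
  -X**3 ↦ -1·64·1·1 = -64
  -3*X**2*Y ↦ -3·16·1·1 = -48
  X**2*Z ↦ 1·16·1·5 = 80
  -3*X*Y**2 ↦ -3·4·1·1 = -12
  3*X*Y*Z ↦ 3·4·1·5 = 60
  X*Z**2 ↦ 1·4·1·25 = 100
  -2*Y**3 ↦ -2·1·1·1 = -2
  3*Y**2*Z ↦ 3·1·1·5 = 15
  Y*Z**2 ↦ 1·1·1·25 = 25
  -Z**3 ↦ -1·1·1·125 = -125
Sum: F(4, 1, 5) = (-64) + (-48) + (80) + (-12) + (60) + (100) + (-2) + (15) + (25) + (-125) = 29.
Reducing mod 11: 29 ≡ 7 (mod 11).
Since F(a, b, c) ≡ 7 ≠ 0 (mod 11), P does NOT lie on the curve.


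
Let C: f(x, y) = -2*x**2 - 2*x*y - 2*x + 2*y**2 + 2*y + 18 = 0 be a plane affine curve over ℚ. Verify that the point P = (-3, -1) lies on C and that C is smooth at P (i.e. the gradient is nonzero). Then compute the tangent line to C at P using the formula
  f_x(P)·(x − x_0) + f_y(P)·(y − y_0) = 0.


Tangent line at P: 12*x + 4*y + 40 = 0.

Step 1: f(-3, -1) = 0, so P lies on C.
Step 2: partial derivatives
  f_x(x, y) = -4*x - 2*y - 2, f_y(x, y) = -2*x + 4*y + 2.
  f_x(P) = 12, f_y(P) = 4 (gradient nonzero, so P is smooth).
Step 3: tangent line at P: 12·(x − -3) + 4·(y − -1) = 0.
Expanding: 12*x + 4*y + 40 = 0.


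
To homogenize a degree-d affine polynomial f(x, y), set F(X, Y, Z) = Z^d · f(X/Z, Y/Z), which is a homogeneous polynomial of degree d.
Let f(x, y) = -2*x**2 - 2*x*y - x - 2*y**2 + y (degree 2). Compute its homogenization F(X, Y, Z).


F(X, Y, Z) = -2*X**2 - 2*X*Y - X*Z - 2*Y**2 + Y*Z

deg(f) = 2.
Substitute x = X/Z, y = Y/Z into f, then multiply by Z^2.
  monomial -2·x^2·y^0 ↦ -2·X^2·Y^0·Z^0.
  monomial -2·x^1·y^1 ↦ -2·X^1·Y^1·Z^0.
  monomial -1·x^1·y^0 ↦ -1·X^1·Y^0·Z^1.
  monomial -2·x^0·y^2 ↦ -2·X^0·Y^2·Z^0.
  monomial 1·x^0·y^1 ↦ 1·X^0·Y^1·Z^1.
Collecting: F(X, Y, Z) = -2*X**2 - 2*X*Y - X*Z - 2*Y**2 + Y*Z.


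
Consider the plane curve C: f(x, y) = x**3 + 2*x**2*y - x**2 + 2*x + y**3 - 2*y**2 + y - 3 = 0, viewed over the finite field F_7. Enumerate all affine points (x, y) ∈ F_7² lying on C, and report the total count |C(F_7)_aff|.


Affine F_7-points: {(0, 5), (0, 6), (1, 6), (2, 6), (3, 0), (4, 2), (4, 3), (4, 4), (5, 4), (6, 0)}; count = 10.

For each of the 49 pairs (x, y) ∈ F_7², evaluate f(x, y) mod 7. Record the zeros.
  x = 0: [0↦4, 1↦4, 2↦6, 3↦2, 4↦5, 5↦0, 6↦0]  zeros at y ∈ {5, 6}
  x = 1: [0↦6, 1↦1, 2↦5, 3↦3, 4↦1, 5↦5, 6↦0]  zeros at y ∈ {6}
  x = 2: [0↦5, 1↦6, 2↦2, 3↦6, 4↦3, 5↦6, 6↦0]  zeros at y ∈ {6}
  x = 3: [0↦0, 1↦4, 2↦3, 3↦3, 4↦3, 5↦2, 6↦6]  zeros at y ∈ {0}
  x = 4: [0↦4, 1↦1, 2↦0, 3↦0, 4↦0, 5↦6, 6↦3]  zeros at y ∈ {2, 3, 4}
  x = 5: [0↦2, 1↦3, 2↦6, 3↦3, 4↦0, 5↦3, 6↦4]  zeros at y ∈ {4}
  x = 6: [0↦0, 1↦2, 2↦6, 3↦4, 4↦2, 5↦6, 6↦1]  zeros at y ∈ {0}
Collecting zeros: affine points = {(0, 5), (0, 6), (1, 6), (2, 6), (3, 0), (4, 2), (4, 3), (4, 4), (5, 4), (6, 0)}.
Total count |C(F_7)_aff| = 10.


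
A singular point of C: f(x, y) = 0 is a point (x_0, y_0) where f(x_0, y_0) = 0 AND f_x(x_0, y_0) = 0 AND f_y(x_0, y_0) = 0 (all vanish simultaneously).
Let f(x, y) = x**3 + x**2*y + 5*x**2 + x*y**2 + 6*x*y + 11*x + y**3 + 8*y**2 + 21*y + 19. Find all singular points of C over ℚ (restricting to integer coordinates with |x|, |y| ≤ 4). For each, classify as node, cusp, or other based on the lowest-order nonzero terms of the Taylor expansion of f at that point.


Singular points: {(-1, -2)}; classification: cusp.

Compute partial derivatives:
  f_x = 3*x**2 + 2*x*y + 10*x + y**2 + 6*y + 11.
  f_y = x**2 + 2*x*y + 6*x + 3*y**2 + 16*y + 21.
Scan x_0 ∈ {−4, ..., 4}. For each x_0, f_y(x_0, y) is a polynomial in y; find its integer roots y ∈ {−4, ..., 4}, then test f_x and f at those candidates.
  x = -4: f_y(-4, y) = 3*y**2 + 8*y + 13; no integer root y with |y| ≤ 4.
  x = -3: f_y(-3, y) = 3*y**2 + 10*y + 12; no integer root y with |y| ≤ 4.
  x = -2: f_y(-2, y) = 3*y**2 + 12*y + 13; no integer root y with |y| ≤ 4.
  x = -1: f_y(-1, y) = 3*y**2 + 14*y + 16; vanishes at y ∈ {-2}. (-1, -2): f_x = 0, f = 0 — SINGULAR.
  x = 0: f_y(0, y) = 3*y**2 + 16*y + 21; vanishes at y ∈ {-3}. (0, -3): f_x = 2 ≠ 0.
  x = 1: f_y(1, y) = 3*y**2 + 18*y + 28; no integer root y with |y| ≤ 4.
  x = 2: f_y(2, y) = 3*y**2 + 20*y + 37; no integer root y with |y| ≤ 4.
  x = 3: f_y(3, y) = 3*y**2 + 22*y + 48; no integer root y with |y| ≤ 4.
  x = 4: f_y(4, y) = 3*y**2 + 24*y + 61; no integer root y with |y| ≤ 4.
Only singular point on the grid: (-1, -2).
Classify: substitute x = -1 + u, y = -2 + v and expand: f = u**3 + u**2*v + u*v**2 + v**3 + v**2.
No constant or linear terms (consistent with a singular point). Quadratic part: v**2. Cubic part: u**3 + u**2*v + u*v**2 + v**3.
The quadratic part v**2 is a perfect square, so there is a single (double) tangent line v = 0, i.e. y = -2. Restricting the cubic part to that line (v = 0) leaves u**3 ≠ 0, so f is not divisible by v and the branch is v² ≈ -u**3 to lowest order — this is a cusp.
Classification: cusp.


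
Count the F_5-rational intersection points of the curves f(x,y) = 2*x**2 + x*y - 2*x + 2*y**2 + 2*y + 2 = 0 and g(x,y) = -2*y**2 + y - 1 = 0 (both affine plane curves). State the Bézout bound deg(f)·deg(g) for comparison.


Common zeros: ∅; count = 0; Bézout bound = 4.

deg(f) = 2, deg(g) = 2, so Bézout bound = 4.
Scan x ∈ F_5. For each x, list the y ∈ F_5 with f(x, y) ≡ 0 and those with g(x, y) ≡ 0 (mod 5); the common zeros in that column are the intersection.
  x = 0: f ≡ 0 at y ∈ ∅; g ≡ 0 at y ∈ ∅; common: ∅.
  x = 1: f ≡ 0 at y ∈ ∅; g ≡ 0 at y ∈ ∅; common: ∅.
  x = 2: f ≡ 0 at y ∈ ∅; g ≡ 0 at y ∈ ∅; common: ∅.
  x = 3: f ≡ 0 at y ∈ ∅; g ≡ 0 at y ∈ ∅; common: ∅.
  x = 4: f ≡ 0 at y ∈ ∅; g ≡ 0 at y ∈ ∅; common: ∅.
Collecting: common zeros = ∅, so the count is 0.
Comparison with the Bézout bound: 0 ≤ 4 = deg(f)·deg(g), as expected for curves with no common component (the affine F_5-count falls short of the bound because intersections may lie at infinity, over extension fields, or carry multiplicity).


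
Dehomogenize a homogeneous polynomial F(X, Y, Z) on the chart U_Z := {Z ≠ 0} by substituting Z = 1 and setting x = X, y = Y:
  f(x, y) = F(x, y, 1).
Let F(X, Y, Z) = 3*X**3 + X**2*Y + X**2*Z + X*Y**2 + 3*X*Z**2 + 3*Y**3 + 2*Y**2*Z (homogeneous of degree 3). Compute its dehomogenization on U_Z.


f(x, y) = 3*x**3 + x**2*y + x**2 + x*y**2 + 3*x + 3*y**3 + 2*y**2

On U_Z we set Z = 1. Each monomial c·X^i·Y^j·Z^k in F becomes c·x^i·y^j·1^k = c·x^i·y^j.
Substituting Z = 1: F(X, Y, 1) = 3*x**3 + x**2*y + x**2 + x*y**2 + 3*x + 3*y**3 + 2*y**2.
Note: deg(f) ≤ deg(F) = 3; strict inequality happens when F is divisible by Z (lost terms).


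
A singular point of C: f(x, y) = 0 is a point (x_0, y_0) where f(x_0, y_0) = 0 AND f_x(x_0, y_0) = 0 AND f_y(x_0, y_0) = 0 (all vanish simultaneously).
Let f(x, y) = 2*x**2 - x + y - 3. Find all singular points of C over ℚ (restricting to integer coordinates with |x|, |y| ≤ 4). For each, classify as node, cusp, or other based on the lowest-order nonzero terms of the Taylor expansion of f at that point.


No singular points in the scanned grid; C is smooth there.

Compute partial derivatives:
  f_x = 4*x - 1.
  f_y = 1.
f_y = 1 is a nonzero constant, so f_y never vanishes: no point (x, y) can satisfy f = f_x = f_y = 0. In particular no (x, y) ∈ {−4, ..., 4}² is singular; the curve is smooth.


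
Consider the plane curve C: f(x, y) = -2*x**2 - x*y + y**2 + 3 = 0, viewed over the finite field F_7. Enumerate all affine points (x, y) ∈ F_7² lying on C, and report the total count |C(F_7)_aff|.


Affine F_7-points: {(0, 2), (0, 5), (1, 3), (1, 5), (6, 2), (6, 4)}; count = 6.

For each of the 49 pairs (x, y) ∈ F_7², evaluate f(x, y) mod 7. Record the zeros.
  x = 0: [0↦3, 1↦4, 2↦0, 3↦5, 4↦5, 5↦0, 6↦4]  zeros at y ∈ {2, 5}
  x = 1: [0↦1, 1↦1, 2↦3, 3↦0, 4↦6, 5↦0, 6↦3]  zeros at y ∈ {3, 5}
  x = 2: [0↦2, 1↦1, 2↦2, 3↦5, 4↦3, 5↦3, 6↦5]  zeros at y ∈ ∅
  x = 3: [0↦6, 1↦4, 2↦4, 3↦6, 4↦3, 5↦2, 6↦3]  zeros at y ∈ ∅
  x = 4: [0↦6, 1↦3, 2↦2, 3↦3, 4↦6, 5↦4, 6↦4]  zeros at y ∈ ∅
  x = 5: [0↦2, 1↦5, 2↦3, 3↦3, 4↦5, 5↦2, 6↦1]  zeros at y ∈ ∅
  x = 6: [0↦1, 1↦3, 2↦0, 3↦6, 4↦0, 5↦3, 6↦1]  zeros at y ∈ {2, 4}
Collecting zeros: affine points = {(0, 2), (0, 5), (1, 3), (1, 5), (6, 2), (6, 4)}.
Total count |C(F_7)_aff| = 6.


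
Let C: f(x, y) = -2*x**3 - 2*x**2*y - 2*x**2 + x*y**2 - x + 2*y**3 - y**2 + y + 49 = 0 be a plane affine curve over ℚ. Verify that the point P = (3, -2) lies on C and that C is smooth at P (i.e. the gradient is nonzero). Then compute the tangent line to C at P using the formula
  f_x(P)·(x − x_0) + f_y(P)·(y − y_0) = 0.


Tangent line at P: -39*x - y + 115 = 0.

Step 1: f(3, -2) = 0, so P lies on C.
Step 2: partial derivatives
  f_x(x, y) = -6*x**2 - 4*x*y - 4*x + y**2 - 1, f_y(x, y) = -2*x**2 + 2*x*y + 6*y**2 - 2*y + 1.
  f_x(P) = -39, f_y(P) = -1 (gradient nonzero, so P is smooth).
Step 3: tangent line at P: -39·(x − 3) + -1·(y − -2) = 0.
Expanding: -39*x - y + 115 = 0.


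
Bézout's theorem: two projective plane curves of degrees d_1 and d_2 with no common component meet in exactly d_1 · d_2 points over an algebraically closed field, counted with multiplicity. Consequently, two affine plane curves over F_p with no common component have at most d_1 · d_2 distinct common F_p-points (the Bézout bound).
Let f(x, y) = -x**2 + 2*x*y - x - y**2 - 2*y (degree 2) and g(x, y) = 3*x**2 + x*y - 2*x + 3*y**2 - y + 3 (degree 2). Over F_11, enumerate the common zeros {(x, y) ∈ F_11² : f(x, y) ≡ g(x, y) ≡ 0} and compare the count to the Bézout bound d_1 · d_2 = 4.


Common zeros: ∅; count = 0; Bézout bound = 4.

deg(f) = 2, deg(g) = 2, so Bézout bound = 4.
Scan x ∈ F_11. For each x, list the y ∈ F_11 with f(x, y) ≡ 0 and those with g(x, y) ≡ 0 (mod 11); the common zeros in that column are the intersection.
  x = 0: f ≡ 0 at y ∈ {0, 9}; g ≡ 0 at y ∈ {7, 8}; common: ∅.
  x = 1: f ≡ 0 at y ∈ {3, 8}; g ≡ 0 at y ∈ ∅; common: ∅.
  x = 2: f ≡ 0 at y ∈ ∅; g ≡ 0 at y ∈ {0, 7}; common: ∅.
  x = 3: f ≡ 0 at y ∈ {7, 8}; g ≡ 0 at y ∈ ∅; common: ∅.
  x = 4: f ≡ 0 at y ∈ {3}; g ≡ 0 at y ∈ ∅; common: ∅.
  x = 5: f ≡ 0 at y ∈ ∅; g ≡ 0 at y ∈ {2, 4}; common: ∅.
  x = 6: f ≡ 0 at y ∈ {1, 9}; g ≡ 0 at y ∈ {0, 2}; common: ∅.
  x = 7: f ≡ 0 at y ∈ ∅; g ≡ 0 at y ∈ ∅; common: ∅.
  x = 8: f ≡ 0 at y ∈ ∅; g ≡ 0 at y ∈ ∅; common: ∅.
  x = 9: f ≡ 0 at y ∈ ∅; g ≡ 0 at y ∈ {4, 8}; common: ∅.
  x = 10: f ≡ 0 at y ∈ {0, 7}; g ≡ 0 at y ∈ ∅; common: ∅.
Collecting: common zeros = ∅, so the count is 0.
Comparison with the Bézout bound: 0 ≤ 4 = deg(f)·deg(g), as expected for curves with no common component (the affine F_11-count falls short of the bound because intersections may lie at infinity, over extension fields, or carry multiplicity).


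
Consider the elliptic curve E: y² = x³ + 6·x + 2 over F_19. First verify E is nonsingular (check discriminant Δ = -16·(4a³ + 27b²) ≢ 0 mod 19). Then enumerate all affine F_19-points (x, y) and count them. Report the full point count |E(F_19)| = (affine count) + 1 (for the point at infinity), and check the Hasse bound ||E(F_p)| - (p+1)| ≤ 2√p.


Affine points = {(1, 3), (1, 16), (3, 3), (3, 16), (5, 9), (5, 10), (6, 8), (6, 11), (7, 8), (7, 11), (8, 7), (8, 12), (9, 5), (9, 14), (10, 6), (10, 13), (12, 4), (12, 15), (13, 4), (13, 15), (15, 3), (15, 16), (17, 1), (17, 18)}; affine count = 24; |E(F_19)| = 25.

Discriminant check: Δ ∝ 4a³ + 27b² = 4·6³ + 27·2² = 4·216 + 27·4 ≡ 3 (mod 19). Nonzero ⇒ E is nonsingular.
For each x ∈ F_19, compute rhs = x³ + 6·x + 2 mod 19, then count y ∈ F_19 with y² ≡ rhs.
  x = 0: rhs = 2, matching y values: none (0 points).
  x = 1: rhs = 9, matching y values: 3, 16 (2 points).
  x = 2: rhs = 3, matching y values: none (0 points).
  x = 3: rhs = 9, matching y values: 3, 16 (2 points).
  x = 4: rhs = 14, matching y values: none (0 points).
  x = 5: rhs = 5, matching y values: 9, 10 (2 points).
  x = 6: rhs = 7, matching y values: 8, 11 (2 points).
  x = 7: rhs = 7, matching y values: 8, 11 (2 points).
  x = 8: rhs = 11, matching y values: 7, 12 (2 points).
  x = 9: rhs = 6, matching y values: 5, 14 (2 points).
  x = 10: rhs = 17, matching y values: 6, 13 (2 points).
  x = 11: rhs = 12, matching y values: none (0 points).
  x = 12: rhs = 16, matching y values: 4, 15 (2 points).
  x = 13: rhs = 16, matching y values: 4, 15 (2 points).
  x = 14: rhs = 18, matching y values: none (0 points).
  x = 15: rhs = 9, matching y values: 3, 16 (2 points).
  x = 16: rhs = 14, matching y values: none (0 points).
  x = 17: rhs = 1, matching y values: 1, 18 (2 points).
  x = 18: rhs = 14, matching y values: none (0 points).
Total affine count: 24.
Full point count |E(F_19)| = 24 + 1 = 25.
Hasse bound: |25 − (19+1)| = |5| = 5 ≤ 2√19 ≈ 8.7178 ✓.
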